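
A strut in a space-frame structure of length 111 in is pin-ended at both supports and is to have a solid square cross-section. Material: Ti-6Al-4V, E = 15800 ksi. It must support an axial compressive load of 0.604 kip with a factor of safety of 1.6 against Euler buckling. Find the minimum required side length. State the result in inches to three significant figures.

a ≈ 0.978 in

Required P_cr = n·P = 1.6 × 0.604 = 0.9664 kip
L_e = K·L = 1 × 111 = 111.0 in
Required I = P_cr·L_e²/(π²E) = 966.4 × 111.0² / (π² × 1.58×10^7) = 7.636×10^-2 in⁴
Solid square: I = a⁴/12  ⇒  a = (12I)^(1/4) = (12×7.636×10^-2)^(1/4) = 0.978 in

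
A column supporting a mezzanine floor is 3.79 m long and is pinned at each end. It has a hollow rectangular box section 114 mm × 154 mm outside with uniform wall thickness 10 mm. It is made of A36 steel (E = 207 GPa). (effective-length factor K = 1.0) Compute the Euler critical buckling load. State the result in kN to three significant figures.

Inner dimensions: h_i = 154 − 2×10 = 134.0 mm, b_i = 114 − 2×10 = 94.00 mm
Weak-axis I_min = (h_o·b_o³ − h_i·b_i³)/12 with b_o = 114, b_i = 94.00 mm (shorter outer/inner sides).
I_min = (154×114³ − 134.0×94.00³)/12 = 9.738×10^6 mm⁴
I = 9.738×10^6 mm⁴ = 9.738×10^-6 m⁴
Effective length L_e = K·L = 1 × 3.79 = 3.790 m
P_cr = π²EI / L_e² = π² × 207×10⁹ × 9.738×10^-6 / 3.790² = 1.385×10^6 N

P_cr ≈ 1390 kN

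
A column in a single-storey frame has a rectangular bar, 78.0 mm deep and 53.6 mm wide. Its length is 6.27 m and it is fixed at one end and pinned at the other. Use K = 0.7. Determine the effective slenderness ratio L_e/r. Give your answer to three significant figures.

For a rectangle r_min = b/√12 = 53.6/√12 = 15.47 mm
L_e = K·L = 0.7 × 6.27 m = 4.389 m = 4389.0 mm
λ = L_e / r_min = 4389.0 / 15.47 = 284

λ ≈ 284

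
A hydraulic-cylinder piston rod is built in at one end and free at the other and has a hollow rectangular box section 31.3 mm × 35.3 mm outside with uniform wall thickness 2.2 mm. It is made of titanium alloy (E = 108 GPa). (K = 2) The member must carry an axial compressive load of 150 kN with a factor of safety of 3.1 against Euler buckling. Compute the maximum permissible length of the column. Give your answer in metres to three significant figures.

Inner dimensions: h_i = 35.3 − 2×2.2 = 30.90 mm, b_i = 31.3 − 2×2.2 = 26.90 mm
Weak-axis I_min = (h_o·b_o³ − h_i·b_i³)/12 with b_o = 31.3, b_i = 26.90 mm (shorter outer/inner sides).
I_min = (35.3×31.3³ − 30.90×26.90³)/12 = 4.008×10^4 mm⁴
I = 4.008×10^-8 m⁴
Required critical load P_cr = n·P = 3.1 × 150 = 465.0 kN = 4.650×10^5 N
From P_cr = π²EI/(K·L)²:  L = (1/K)·√(π²EI/P_cr) = (1/2)·√(π²×1.08×10^11×4.008×10^-8/4.650×10^5)
L = 0.152 m

L_max ≈ 0.152 m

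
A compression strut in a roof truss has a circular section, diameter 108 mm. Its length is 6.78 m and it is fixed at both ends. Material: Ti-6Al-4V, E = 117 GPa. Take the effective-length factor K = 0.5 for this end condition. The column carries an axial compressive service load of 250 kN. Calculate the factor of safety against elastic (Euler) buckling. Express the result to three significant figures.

n ≈ 2.68

I = πd⁴/64 = π×108⁴/64 = 6.678×10^6 mm⁴
I = 6.678×10^6 mm⁴ = 6.678×10^-6 m⁴
Effective length L_e = K·L = 0.5 × 6.78 = 3.390 m
P_cr = π²EI / L_e² = π² × 117×10⁹ × 6.678×10^-6 / 3.390² = 6.710×10^5 N
Factor of safety n = P_cr / P = 671.04 / 250 = 2.68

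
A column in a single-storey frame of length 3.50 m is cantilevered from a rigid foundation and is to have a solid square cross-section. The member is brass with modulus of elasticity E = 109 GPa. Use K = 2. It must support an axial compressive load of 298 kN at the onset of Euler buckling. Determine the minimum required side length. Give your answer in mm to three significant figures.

a ≈ 113 mm

L_e = K·L = 2 × 3.50 = 7.000 m
Required I = P_cr·L_e²/(π²E) = 2.980×10^5 × 7.000² / (π² × 1.09×10^11) = 1.357×10^-5 m⁴
I_req = 1.357×10^7 mm⁴
Solid square: I = a⁴/12  ⇒  a = (12I)^(1/4) = (12×1.357×10^7)^(1/4) = 113 mm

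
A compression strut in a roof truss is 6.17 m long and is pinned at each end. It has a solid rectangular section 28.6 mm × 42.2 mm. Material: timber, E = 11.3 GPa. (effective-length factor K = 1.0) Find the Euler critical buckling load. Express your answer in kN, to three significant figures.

P_cr ≈ 0.241 kN

Buckling occurs about the weak axis: I_min = h·b³/12 with b = 28.6 mm (the shorter side).
I_min = 42.2×28.6³/12 = 8.227×10^4 mm⁴
I = 8.227×10^4 mm⁴ = 8.227×10^-8 m⁴
Effective length L_e = K·L = 1 × 6.17 = 6.170 m
P_cr = π²EI / L_e² = π² × 11.3×10⁹ × 8.227×10^-8 / 6.170² = 241.0 N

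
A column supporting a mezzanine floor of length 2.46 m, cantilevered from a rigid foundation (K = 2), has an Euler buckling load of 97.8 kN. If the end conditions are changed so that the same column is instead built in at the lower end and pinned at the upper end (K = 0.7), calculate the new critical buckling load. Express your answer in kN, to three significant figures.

P_cr ≈ 798 kN

P_cr ∝ 1/K², so P_cr,new = P_cr,old × (K_old/K_new)² = 97.8 × (2/0.7)²
= 97.8 × 8.163 = 798 kN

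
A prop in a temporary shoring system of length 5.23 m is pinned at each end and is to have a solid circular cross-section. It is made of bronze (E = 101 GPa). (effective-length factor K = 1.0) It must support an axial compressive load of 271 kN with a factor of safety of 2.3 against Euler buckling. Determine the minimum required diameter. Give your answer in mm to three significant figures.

Required P_cr = n·P = 2.3 × 271 = 623.3 kN
L_e = K·L = 1 × 5.23 = 5.230 m
Required I = P_cr·L_e²/(π²E) = 6.233×10^5 × 5.230² / (π² × 1.01×10^11) = 1.710×10^-5 m⁴
I_req = 1.710×10^7 mm⁴
Solid circle: I = πd⁴/64  ⇒  d = (64I/π)^(1/4) = (64×1.710×10^7/π)^(1/4) = 137 mm

d ≈ 137 mm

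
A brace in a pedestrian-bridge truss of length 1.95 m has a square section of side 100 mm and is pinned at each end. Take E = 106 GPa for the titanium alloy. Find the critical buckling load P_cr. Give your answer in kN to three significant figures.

I = a⁴/12 = 100⁴/12 = 8.333×10^6 mm⁴
I = 8.333×10^6 mm⁴ = 8.333×10^-6 m⁴
Effective length L_e = K·L = 1 × 1.95 = 1.950 m
P_cr = π²EI / L_e² = π² × 106×10⁹ × 8.333×10^-6 / 1.950² = 2.293×10^6 N

P_cr ≈ 2290 kN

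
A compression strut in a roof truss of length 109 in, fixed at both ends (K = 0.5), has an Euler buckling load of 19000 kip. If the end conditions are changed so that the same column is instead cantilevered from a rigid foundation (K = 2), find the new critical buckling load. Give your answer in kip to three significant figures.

P_cr ≈ 1190 kip

P_cr ∝ 1/K², so P_cr,new = P_cr,old × (K_old/K_new)² = 19000 × (0.5/2)²
= 19000 × 0.06250 = 1190 kip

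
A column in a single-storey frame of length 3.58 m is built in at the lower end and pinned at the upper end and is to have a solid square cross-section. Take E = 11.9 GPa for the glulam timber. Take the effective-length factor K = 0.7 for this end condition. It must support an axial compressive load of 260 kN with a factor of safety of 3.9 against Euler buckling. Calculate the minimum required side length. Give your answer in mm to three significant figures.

Required P_cr = n·P = 3.9 × 260 = 1014 kN
L_e = K·L = 0.7 × 3.58 = 2.506 m
Required I = P_cr·L_e²/(π²E) = 1.014×10^6 × 2.506² / (π² × 1.19×10^10) = 5.422×10^-5 m⁴
I_req = 5.422×10^7 mm⁴
Solid square: I = a⁴/12  ⇒  a = (12I)^(1/4) = (12×5.422×10^7)^(1/4) = 160 mm

a ≈ 160 mm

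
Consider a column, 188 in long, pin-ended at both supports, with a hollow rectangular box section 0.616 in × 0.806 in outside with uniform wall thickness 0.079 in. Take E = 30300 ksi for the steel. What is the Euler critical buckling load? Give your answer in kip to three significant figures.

P_cr ≈ 0.0889 kip

Inner dimensions: h_i = 0.806 − 2×0.079 = 0.6480 in, b_i = 0.616 − 2×0.079 = 0.4580 in
Weak-axis I_min = (h_o·b_o³ − h_i·b_i³)/12 with b_o = 0.616, b_i = 0.4580 in (shorter outer/inner sides).
I_min = (0.806×0.616³ − 0.6480×0.4580³)/12 = 1.051×10^-2 in⁴
Effective length L_e = K·L = 1 × 188 = 188.0 in
P_cr = π²EI / L_e² = π² × 30300×10³ × 1.051×10^-2 / 188.0² = 88.94 lb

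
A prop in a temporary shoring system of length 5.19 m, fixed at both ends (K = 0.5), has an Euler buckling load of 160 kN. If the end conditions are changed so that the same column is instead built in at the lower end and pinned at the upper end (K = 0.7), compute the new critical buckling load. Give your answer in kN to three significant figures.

P_cr ≈ 81.6 kN

P_cr ∝ 1/K², so P_cr,new = P_cr,old × (K_old/K_new)² = 160 × (0.5/0.7)²
= 160 × 0.5102 = 81.6 kN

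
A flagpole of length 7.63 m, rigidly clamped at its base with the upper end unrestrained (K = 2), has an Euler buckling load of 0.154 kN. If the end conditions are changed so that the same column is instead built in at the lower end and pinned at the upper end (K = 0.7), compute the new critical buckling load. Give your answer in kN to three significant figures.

P_cr ∝ 1/K², so P_cr,new = P_cr,old × (K_old/K_new)² = 0.154 × (2/0.7)²
= 0.154 × 8.163 = 1.26 kN

P_cr ≈ 1.26 kN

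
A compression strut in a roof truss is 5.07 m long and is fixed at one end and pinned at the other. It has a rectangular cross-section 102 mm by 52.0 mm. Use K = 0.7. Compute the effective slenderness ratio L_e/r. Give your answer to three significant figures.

For a rectangle r_min = b/√12 = 52.0/√12 = 15.01 mm
L_e = K·L = 0.7 × 5.07 m = 3.549 m = 3549.0 mm
λ = L_e / r_min = 3549.0 / 15.01 = 236

λ ≈ 236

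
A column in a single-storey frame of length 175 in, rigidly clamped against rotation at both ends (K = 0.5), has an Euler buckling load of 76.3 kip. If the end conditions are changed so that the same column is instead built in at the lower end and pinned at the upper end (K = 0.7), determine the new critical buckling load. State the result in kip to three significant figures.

P_cr ≈ 38.9 kip

P_cr ∝ 1/K², so P_cr,new = P_cr,old × (K_old/K_new)² = 76.3 × (0.5/0.7)²
= 76.3 × 0.5102 = 38.9 kip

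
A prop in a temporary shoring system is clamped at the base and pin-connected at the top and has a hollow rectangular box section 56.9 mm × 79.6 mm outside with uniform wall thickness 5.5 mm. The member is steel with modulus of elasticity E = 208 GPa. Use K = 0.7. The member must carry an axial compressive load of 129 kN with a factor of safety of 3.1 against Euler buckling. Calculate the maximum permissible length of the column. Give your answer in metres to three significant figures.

Inner dimensions: h_i = 79.6 − 2×5.5 = 68.60 mm, b_i = 56.9 − 2×5.5 = 45.90 mm
Weak-axis I_min = (h_o·b_o³ − h_i·b_i³)/12 with b_o = 56.9, b_i = 45.90 mm (shorter outer/inner sides).
I_min = (79.6×56.9³ − 68.60×45.90³)/12 = 6.692×10^5 mm⁴
I = 6.692×10^-7 m⁴
Required critical load P_cr = n·P = 3.1 × 129 = 399.9 kN = 3.999×10^5 N
From P_cr = π²EI/(K·L)²:  L = (1/K)·√(π²EI/P_cr) = (1/0.7)·√(π²×2.08×10^11×6.692×10^-7/3.999×10^5)
L = 2.65 m

L_max ≈ 2.65 m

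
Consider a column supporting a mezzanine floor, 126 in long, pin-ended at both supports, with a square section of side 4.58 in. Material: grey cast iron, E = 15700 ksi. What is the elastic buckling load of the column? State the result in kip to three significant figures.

I = a⁴/12 = 4.58⁴/12 = 36.67 in⁴
Effective length L_e = K·L = 1 × 126 = 126.0 in
P_cr = π²EI / L_e² = π² × 15700×10³ × 36.67 / 126.0² = 3.579×10^5 lb

P_cr ≈ 358 kip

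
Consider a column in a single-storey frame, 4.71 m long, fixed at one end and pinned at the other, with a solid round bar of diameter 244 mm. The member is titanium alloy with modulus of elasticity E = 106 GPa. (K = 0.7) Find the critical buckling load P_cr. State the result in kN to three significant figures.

P_cr ≈ 16700 kN

I = πd⁴/64 = π×244⁴/64 = 1.740×10^8 mm⁴
I = 1.740×10^8 mm⁴ = 1.740×10^-4 m⁴
Effective length L_e = K·L = 0.7 × 4.71 = 3.297 m
P_cr = π²EI / L_e² = π² × 106×10⁹ × 1.740×10^-4 / 3.297² = 1.675×10^7 N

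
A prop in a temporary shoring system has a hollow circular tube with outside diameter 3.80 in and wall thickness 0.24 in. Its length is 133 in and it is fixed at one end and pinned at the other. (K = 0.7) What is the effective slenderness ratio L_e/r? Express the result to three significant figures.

Inner diameter d_i = 3.80 − 2×0.24 = 3.320 in
I = π(d_o⁴ − d_i⁴)/64 = π(3.80⁴ − 3.320⁴)/64 = 4.272 in⁴
A = 2.684 in²;  r_min = √(I/A) = √(4.272/2.684) = 1.262 in
L_e = K·L = 0.7 × 133 = 93.10 in
λ = L_e / r_min = 93.100 / 1.262 = 73.8

λ ≈ 73.8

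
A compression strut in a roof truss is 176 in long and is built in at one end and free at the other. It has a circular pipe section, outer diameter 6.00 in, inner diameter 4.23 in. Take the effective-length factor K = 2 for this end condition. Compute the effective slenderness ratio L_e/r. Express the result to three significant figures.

λ ≈ 192

d_o = 6.00 in, d_i = 4.23 in
I = π(d_o⁴ − d_i⁴)/64 = π(6.00⁴ − 4.230⁴)/64 = 47.90 in⁴
A = 14.22 in²;  r_min = √(I/A) = √(47.90/14.22) = 1.835 in
L_e = K·L = 2 × 176 = 352.0 in
λ = L_e / r_min = 352.00 / 1.835 = 192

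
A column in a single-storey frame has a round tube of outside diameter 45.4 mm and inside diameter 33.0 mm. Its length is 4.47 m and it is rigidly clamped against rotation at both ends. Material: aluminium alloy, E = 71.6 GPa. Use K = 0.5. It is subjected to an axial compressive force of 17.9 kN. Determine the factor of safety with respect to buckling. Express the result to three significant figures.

n ≈ 1.19

d_o = 45.4 mm, d_i = 33.0 mm
I = π(d_o⁴ − d_i⁴)/64 = π(45.4⁴ − 33.00⁴)/64 = 1.503×10^5 mm⁴
I = 1.503×10^5 mm⁴ = 1.503×10^-7 m⁴
Effective length L_e = K·L = 0.5 × 4.47 = 2.235 m
P_cr = π²EI / L_e² = π² × 71.6×10⁹ × 1.503×10^-7 / 2.235² = 2.127×10^4 N
Factor of safety n = P_cr / P = 21.267 / 17.9 = 1.19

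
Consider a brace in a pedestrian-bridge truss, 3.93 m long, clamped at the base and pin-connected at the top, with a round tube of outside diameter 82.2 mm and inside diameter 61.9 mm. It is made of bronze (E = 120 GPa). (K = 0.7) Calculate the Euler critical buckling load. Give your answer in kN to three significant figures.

P_cr ≈ 238 kN

d_o = 82.2 mm, d_i = 61.9 mm
I = π(d_o⁴ − d_i⁴)/64 = π(82.2⁴ − 61.90⁴)/64 = 1.520×10^6 mm⁴
I = 1.520×10^6 mm⁴ = 1.520×10^-6 m⁴
Effective length L_e = K·L = 0.7 × 3.93 = 2.751 m
P_cr = π²EI / L_e² = π² × 120×10⁹ × 1.520×10^-6 / 2.751² = 2.379×10^5 N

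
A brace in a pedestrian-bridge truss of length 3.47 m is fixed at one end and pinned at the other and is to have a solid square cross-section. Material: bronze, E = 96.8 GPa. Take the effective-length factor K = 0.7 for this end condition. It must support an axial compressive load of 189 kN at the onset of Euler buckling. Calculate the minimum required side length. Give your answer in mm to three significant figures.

a ≈ 61.2 mm

L_e = K·L = 0.7 × 3.47 = 2.429 m
Required I = P_cr·L_e²/(π²E) = 1.890×10^5 × 2.429² / (π² × 9.68×10^10) = 1.167×10^-6 m⁴
I_req = 1.167×10^6 mm⁴
Solid square: I = a⁴/12  ⇒  a = (12I)^(1/4) = (12×1.167×10^6)^(1/4) = 61.2 mm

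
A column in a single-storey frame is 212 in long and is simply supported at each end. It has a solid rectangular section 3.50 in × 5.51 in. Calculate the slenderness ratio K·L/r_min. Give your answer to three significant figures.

Buckling occurs about the weak axis: I_min = h·b³/12 with b = 3.50 in (the shorter side).
I_min = 5.51×3.50³/12 = 19.69 in⁴
A = 19.28 in²;  r_min = √(I/A) = √(19.69/19.28) = 1.010 in
L_e = K·L = 1 × 212 = 212.0 in
λ = L_e / r_min = 212.00 / 1.010 = 210

λ ≈ 210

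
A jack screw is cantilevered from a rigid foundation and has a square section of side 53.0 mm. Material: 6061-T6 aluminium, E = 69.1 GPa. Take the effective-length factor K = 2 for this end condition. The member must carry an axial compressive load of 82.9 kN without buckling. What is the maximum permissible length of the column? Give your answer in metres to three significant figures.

I = a⁴/12 = 53.0⁴/12 = 6.575×10^5 mm⁴
I = 6.575×10^-7 m⁴
At the buckling limit P_cr = P = 8.290×10^4 N
From P_cr = π²EI/(K·L)²:  L = (1/K)·√(π²EI/P_cr) = (1/2)·√(π²×6.91×10^10×6.575×10^-7/8.290×10^4)
L = 1.16 m

L_max ≈ 1.16 m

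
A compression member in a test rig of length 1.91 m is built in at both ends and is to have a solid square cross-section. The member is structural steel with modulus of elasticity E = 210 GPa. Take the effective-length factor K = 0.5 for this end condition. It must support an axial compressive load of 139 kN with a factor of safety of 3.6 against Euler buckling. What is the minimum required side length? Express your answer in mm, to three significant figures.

Required P_cr = n·P = 3.6 × 139 = 500.4 kN
L_e = K·L = 0.5 × 1.91 = 0.9550 m
Required I = P_cr·L_e²/(π²E) = 5.004×10^5 × 0.9550² / (π² × 2.10×10^11) = 2.202×10^-7 m⁴
I_req = 2.202×10^5 mm⁴
Solid square: I = a⁴/12  ⇒  a = (12I)^(1/4) = (12×2.202×10^5)^(1/4) = 40.3 mm

a ≈ 40.3 mm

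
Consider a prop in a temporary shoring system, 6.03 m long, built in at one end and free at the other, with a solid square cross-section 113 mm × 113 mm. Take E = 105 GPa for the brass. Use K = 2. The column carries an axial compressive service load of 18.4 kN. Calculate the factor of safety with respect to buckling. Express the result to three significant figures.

n ≈ 5.26

I = a⁴/12 = 113⁴/12 = 1.359×10^7 mm⁴
I = 1.359×10^7 mm⁴ = 1.359×10^-5 m⁴
Effective length L_e = K·L = 2 × 6.03 = 12.06 m
P_cr = π²EI / L_e² = π² × 105×10⁹ × 1.359×10^-5 / 12.06² = 9.681×10^4 N
Factor of safety n = P_cr / P = 96.812 / 18.4 = 5.26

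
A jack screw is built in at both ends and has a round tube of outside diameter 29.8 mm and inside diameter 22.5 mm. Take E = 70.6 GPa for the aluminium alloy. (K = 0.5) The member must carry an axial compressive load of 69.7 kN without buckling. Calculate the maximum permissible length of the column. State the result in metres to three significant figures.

d_o = 29.8 mm, d_i = 22.5 mm
I = π(d_o⁴ − d_i⁴)/64 = π(29.8⁴ − 22.50⁴)/64 = 2.613×10^4 mm⁴
I = 2.613×10^-8 m⁴
At the buckling limit P_cr = P = 6.970×10^4 N
From P_cr = π²EI/(K·L)²:  L = (1/K)·√(π²EI/P_cr) = (1/0.5)·√(π²×7.06×10^10×2.613×10^-8/6.970×10^4)
L = 1.02 m

L_max ≈ 1.02 m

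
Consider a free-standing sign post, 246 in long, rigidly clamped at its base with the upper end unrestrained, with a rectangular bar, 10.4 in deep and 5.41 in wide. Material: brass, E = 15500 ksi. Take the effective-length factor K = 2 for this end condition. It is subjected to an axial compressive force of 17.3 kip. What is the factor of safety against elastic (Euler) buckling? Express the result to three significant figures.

n ≈ 5.01

Buckling occurs about the weak axis: I_min = h·b³/12 with b = 5.41 in (the shorter side).
I_min = 10.4×5.41³/12 = 137.2 in⁴
Effective length L_e = K·L = 2 × 246 = 492.0 in
P_cr = π²EI / L_e² = π² × 15500×10³ × 137.2 / 492.0² = 8.673×10^4 lb
Factor of safety n = P_cr / P = 86.725 / 17.3 = 5.01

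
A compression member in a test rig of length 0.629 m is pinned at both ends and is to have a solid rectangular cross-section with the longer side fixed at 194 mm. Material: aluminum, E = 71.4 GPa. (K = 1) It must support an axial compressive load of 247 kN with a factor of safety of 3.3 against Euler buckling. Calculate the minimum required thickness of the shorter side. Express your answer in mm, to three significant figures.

b ≈ 30.5 mm

Required P_cr = n·P = 3.3 × 247 = 815.1 kN
L_e = K·L = 1 × 0.629 = 0.6290 m
Required I = P_cr·L_e²/(π²E) = 8.151×10^5 × 0.6290² / (π² × 7.14×10^10) = 4.576×10^-7 m⁴
I_req = 4.576×10^5 mm⁴
Rectangle, weak axis: I_min = h·b³/12 with h = 194 mm fixed  ⇒  b = (12I/h)^(1/3) = 30.5 mm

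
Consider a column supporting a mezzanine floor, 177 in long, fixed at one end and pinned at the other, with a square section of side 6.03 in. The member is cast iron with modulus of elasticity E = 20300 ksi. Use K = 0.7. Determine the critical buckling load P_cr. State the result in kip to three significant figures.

I = a⁴/12 = 6.03⁴/12 = 110.2 in⁴
Effective length L_e = K·L = 0.7 × 177 = 123.9 in
P_cr = π²EI / L_e² = π² × 20300×10³ × 110.2 / 123.9² = 1.438×10^6 lb

P_cr ≈ 1440 kip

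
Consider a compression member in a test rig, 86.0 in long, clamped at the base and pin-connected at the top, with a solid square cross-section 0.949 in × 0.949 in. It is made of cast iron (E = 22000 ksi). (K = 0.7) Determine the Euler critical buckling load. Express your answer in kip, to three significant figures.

P_cr ≈ 4.05 kip

I = a⁴/12 = 0.949⁴/12 = 6.759×10^-2 in⁴
Effective length L_e = K·L = 0.7 × 86.0 = 60.20 in
P_cr = π²EI / L_e² = π² × 22000×10³ × 6.759×10^-2 / 60.20² = 4.050×10^3 lb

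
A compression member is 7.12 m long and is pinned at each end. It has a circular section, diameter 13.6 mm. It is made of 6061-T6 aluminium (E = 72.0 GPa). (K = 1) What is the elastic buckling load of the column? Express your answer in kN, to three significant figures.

P_cr ≈ 0.0235 kN

I = πd⁴/64 = π×13.6⁴/64 = 1.679×10^3 mm⁴
I = 1.679×10^3 mm⁴ = 1.679×10^-9 m⁴
Effective length L_e = K·L = 1 × 7.12 = 7.120 m
P_cr = π²EI / L_e² = π² × 72.0×10⁹ × 1.679×10^-9 / 7.120² = 23.54 N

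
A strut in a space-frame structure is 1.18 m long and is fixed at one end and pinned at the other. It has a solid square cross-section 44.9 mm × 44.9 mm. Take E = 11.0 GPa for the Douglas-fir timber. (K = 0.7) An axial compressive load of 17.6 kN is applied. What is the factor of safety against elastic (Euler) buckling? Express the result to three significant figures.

n ≈ 3.06

I = a⁴/12 = 44.9⁴/12 = 3.387×10^5 mm⁴
I = 3.387×10^5 mm⁴ = 3.387×10^-7 m⁴
Effective length L_e = K·L = 0.7 × 1.18 = 0.8260 m
P_cr = π²EI / L_e² = π² × 11.0×10⁹ × 3.387×10^-7 / 0.8260² = 5.389×10^4 N
Factor of safety n = P_cr / P = 53.894 / 17.6 = 3.06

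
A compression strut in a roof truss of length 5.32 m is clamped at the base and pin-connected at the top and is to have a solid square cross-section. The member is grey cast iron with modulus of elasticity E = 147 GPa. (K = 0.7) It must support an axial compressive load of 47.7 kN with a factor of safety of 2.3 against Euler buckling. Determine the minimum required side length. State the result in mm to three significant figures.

Required P_cr = n·P = 2.3 × 47.7 = 109.7 kN
L_e = K·L = 0.7 × 5.32 = 3.724 m
Required I = P_cr·L_e²/(π²E) = 1.097×10^5 × 3.724² / (π² × 1.47×10^11) = 1.049×10^-6 m⁴
I_req = 1.049×10^6 mm⁴
Solid square: I = a⁴/12  ⇒  a = (12I)^(1/4) = (12×1.049×10^6)^(1/4) = 59.6 mm

a ≈ 59.6 mm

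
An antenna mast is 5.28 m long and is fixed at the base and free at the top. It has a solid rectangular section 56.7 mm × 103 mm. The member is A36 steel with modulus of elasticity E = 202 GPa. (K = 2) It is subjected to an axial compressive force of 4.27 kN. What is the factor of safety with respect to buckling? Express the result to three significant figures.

n ≈ 6.55

Buckling occurs about the weak axis: I_min = h·b³/12 with b = 56.7 mm (the shorter side).
I_min = 103×56.7³/12 = 1.565×10^6 mm⁴
I = 1.565×10^6 mm⁴ = 1.565×10^-6 m⁴
Effective length L_e = K·L = 2 × 5.28 = 10.56 m
P_cr = π²EI / L_e² = π² × 202×10⁹ × 1.565×10^-6 / 10.56² = 2.797×10^4 N
Factor of safety n = P_cr / P = 27.972 / 4.27 = 6.55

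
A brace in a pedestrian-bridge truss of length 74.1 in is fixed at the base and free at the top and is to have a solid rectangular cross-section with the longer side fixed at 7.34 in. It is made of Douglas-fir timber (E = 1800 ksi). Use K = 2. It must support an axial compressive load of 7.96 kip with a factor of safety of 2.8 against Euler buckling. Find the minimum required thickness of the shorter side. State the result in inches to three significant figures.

Required P_cr = n·P = 2.8 × 7.96 = 22.29 kip
L_e = K·L = 2 × 74.1 = 148.2 in
Required I = P_cr·L_e²/(π²E) = 2.229×10^4 × 148.2² / (π² × 1.80×10^6) = 27.55 in⁴
Rectangle, weak axis: I_min = h·b³/12 with h = 7.34 in fixed  ⇒  b = (12I/h)^(1/3) = 3.56 in

b ≈ 3.56 in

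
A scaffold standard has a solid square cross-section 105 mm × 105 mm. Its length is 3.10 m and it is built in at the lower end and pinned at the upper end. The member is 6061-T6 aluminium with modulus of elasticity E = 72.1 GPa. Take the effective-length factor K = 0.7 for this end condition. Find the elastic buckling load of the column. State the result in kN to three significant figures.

I = a⁴/12 = 105⁴/12 = 1.013×10^7 mm⁴
I = 1.013×10^7 mm⁴ = 1.013×10^-5 m⁴
Effective length L_e = K·L = 0.7 × 3.10 = 2.170 m
P_cr = π²EI / L_e² = π² × 72.1×10⁹ × 1.013×10^-5 / 2.170² = 1.531×10^6 N

P_cr ≈ 1530 kN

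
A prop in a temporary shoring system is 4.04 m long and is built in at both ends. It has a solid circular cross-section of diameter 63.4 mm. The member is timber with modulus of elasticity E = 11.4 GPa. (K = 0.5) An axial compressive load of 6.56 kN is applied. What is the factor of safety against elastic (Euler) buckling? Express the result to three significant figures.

I = πd⁴/64 = π×63.4⁴/64 = 7.931×10^5 mm⁴
I = 7.931×10^5 mm⁴ = 7.931×10^-7 m⁴
Effective length L_e = K·L = 0.5 × 4.04 = 2.020 m
P_cr = π²EI / L_e² = π² × 11.4×10⁹ × 7.931×10^-7 / 2.020² = 2.187×10^4 N
Factor of safety n = P_cr / P = 21.869 / 6.56 = 3.33

n ≈ 3.33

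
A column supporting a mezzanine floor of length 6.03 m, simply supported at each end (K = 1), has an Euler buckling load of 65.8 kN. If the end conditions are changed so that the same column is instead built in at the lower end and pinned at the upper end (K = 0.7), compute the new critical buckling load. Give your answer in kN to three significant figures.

P_cr ≈ 134 kN

P_cr ∝ 1/K², so P_cr,new = P_cr,old × (K_old/K_new)² = 65.8 × (1/0.7)²
= 65.8 × 2.041 = 134 kN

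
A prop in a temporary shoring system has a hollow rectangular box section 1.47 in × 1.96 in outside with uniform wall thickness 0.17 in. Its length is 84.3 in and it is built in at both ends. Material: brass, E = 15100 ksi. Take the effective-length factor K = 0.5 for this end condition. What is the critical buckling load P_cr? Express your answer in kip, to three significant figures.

P_cr ≈ 27.2 kip

Inner dimensions: h_i = 1.96 − 2×0.17 = 1.620 in, b_i = 1.47 − 2×0.17 = 1.130 in
Weak-axis I_min = (h_o·b_o³ − h_i·b_i³)/12 with b_o = 1.47, b_i = 1.130 in (shorter outer/inner sides).
I_min = (1.96×1.47³ − 1.620×1.130³)/12 = 0.3240 in⁴
Effective length L_e = K·L = 0.5 × 84.3 = 42.15 in
P_cr = π²EI / L_e² = π² × 15100×10³ × 0.3240 / 42.15² = 2.718×10^4 lb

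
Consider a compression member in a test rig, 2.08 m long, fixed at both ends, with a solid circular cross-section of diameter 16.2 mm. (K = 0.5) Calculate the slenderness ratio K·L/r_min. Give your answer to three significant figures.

For a solid circle r = d/4 = 16.2/4 = 4.050 mm
L_e = K·L = 0.5 × 2.08 m = 1.040 m = 1040.0 mm
λ = L_e / r_min = 1040.0 / 4.050 = 257

λ ≈ 257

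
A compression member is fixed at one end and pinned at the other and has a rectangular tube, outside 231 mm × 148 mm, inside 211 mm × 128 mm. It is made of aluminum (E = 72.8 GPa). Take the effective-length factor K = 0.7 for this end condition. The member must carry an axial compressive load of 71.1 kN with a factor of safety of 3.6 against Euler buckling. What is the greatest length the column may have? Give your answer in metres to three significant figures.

Weak-axis I_min = (h_o·b_o³ − h_i·b_i³)/12 with b_o = 148, b_i = 128.0 mm (shorter outer/inner sides).
I_min = (231×148³ − 211.0×128.0³)/12 = 2.553×10^7 mm⁴
I = 2.553×10^-5 m⁴
Required critical load P_cr = n·P = 3.6 × 71.1 = 256.0 kN = 2.560×10^5 N
From P_cr = π²EI/(K·L)²:  L = (1/K)·√(π²EI/P_cr) = (1/0.7)·√(π²×7.28×10^10×2.553×10^-5/2.560×10^5)
L = 12.1 m

L_max ≈ 12.1 m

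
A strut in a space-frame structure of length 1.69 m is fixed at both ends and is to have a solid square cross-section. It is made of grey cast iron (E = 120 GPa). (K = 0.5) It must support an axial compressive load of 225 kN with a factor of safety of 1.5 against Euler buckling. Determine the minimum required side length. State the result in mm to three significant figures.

Required P_cr = n·P = 1.5 × 225 = 337.5 kN
L_e = K·L = 0.5 × 1.69 = 0.8450 m
Required I = P_cr·L_e²/(π²E) = 3.375×10^5 × 0.8450² / (π² × 1.20×10^11) = 2.035×10^-7 m⁴
I_req = 2.035×10^5 mm⁴
Solid square: I = a⁴/12  ⇒  a = (12I)^(1/4) = (12×2.035×10^5)^(1/4) = 39.5 mm

a ≈ 39.5 mm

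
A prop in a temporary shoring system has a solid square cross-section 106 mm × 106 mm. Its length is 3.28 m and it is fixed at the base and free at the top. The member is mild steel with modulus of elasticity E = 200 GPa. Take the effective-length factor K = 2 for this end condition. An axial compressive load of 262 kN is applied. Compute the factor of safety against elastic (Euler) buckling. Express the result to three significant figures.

I = a⁴/12 = 106⁴/12 = 1.052×10^7 mm⁴
I = 1.052×10^7 mm⁴ = 1.052×10^-5 m⁴
Effective length L_e = K·L = 2 × 3.28 = 6.560 m
P_cr = π²EI / L_e² = π² × 200×10⁹ × 1.052×10^-5 / 6.560² = 4.826×10^5 N
Factor of safety n = P_cr / P = 482.57 / 262 = 1.84

n ≈ 1.84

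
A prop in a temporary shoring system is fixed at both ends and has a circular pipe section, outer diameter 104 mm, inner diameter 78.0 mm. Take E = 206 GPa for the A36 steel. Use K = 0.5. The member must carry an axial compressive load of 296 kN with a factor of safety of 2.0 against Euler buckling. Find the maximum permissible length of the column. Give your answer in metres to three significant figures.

L_max ≈ 7.34 m

d_o = 104 mm, d_i = 78.0 mm
I = π(d_o⁴ − d_i⁴)/64 = π(104⁴ − 78.00⁴)/64 = 3.926×10^6 mm⁴
I = 3.926×10^-6 m⁴
Required critical load P_cr = n·P = 2.0 × 296 = 592.0 kN = 5.920×10^5 N
From P_cr = π²EI/(K·L)²:  L = (1/K)·√(π²EI/P_cr) = (1/0.5)·√(π²×2.06×10^11×3.926×10^-6/5.920×10^5)
L = 7.34 m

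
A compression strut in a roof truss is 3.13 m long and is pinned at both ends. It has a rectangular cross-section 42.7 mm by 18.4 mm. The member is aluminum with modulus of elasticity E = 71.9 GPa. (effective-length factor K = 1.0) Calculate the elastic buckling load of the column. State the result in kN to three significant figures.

P_cr ≈ 1.61 kN

Buckling occurs about the weak axis: I_min = h·b³/12 with b = 18.4 mm (the shorter side).
I_min = 42.7×18.4³/12 = 2.217×10^4 mm⁴
I = 2.217×10^4 mm⁴ = 2.217×10^-8 m⁴
Effective length L_e = K·L = 1 × 3.13 = 3.130 m
P_cr = π²EI / L_e² = π² × 71.9×10⁹ × 2.217×10^-8 / 3.130² = 1.606×10^3 N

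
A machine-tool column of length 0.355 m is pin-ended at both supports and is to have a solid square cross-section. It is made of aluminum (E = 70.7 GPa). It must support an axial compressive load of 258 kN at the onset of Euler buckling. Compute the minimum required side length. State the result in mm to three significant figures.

L_e = K·L = 1 × 0.355 = 0.3550 m
Required I = P_cr·L_e²/(π²E) = 2.580×10^5 × 0.3550² / (π² × 7.07×10^10) = 4.660×10^-8 m⁴
I_req = 4.660×10^4 mm⁴
Solid square: I = a⁴/12  ⇒  a = (12I)^(1/4) = (12×4.660×10^4)^(1/4) = 27.3 mm

a ≈ 27.3 mm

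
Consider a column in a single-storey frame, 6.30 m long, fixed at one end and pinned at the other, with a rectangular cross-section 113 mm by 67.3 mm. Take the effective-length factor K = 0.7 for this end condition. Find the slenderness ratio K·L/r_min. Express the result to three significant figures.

For a rectangle r_min = b/√12 = 67.3/√12 = 19.43 mm
L_e = K·L = 0.7 × 6.30 m = 4.410 m = 4410.0 mm
λ = L_e / r_min = 4410.0 / 19.43 = 227

λ ≈ 227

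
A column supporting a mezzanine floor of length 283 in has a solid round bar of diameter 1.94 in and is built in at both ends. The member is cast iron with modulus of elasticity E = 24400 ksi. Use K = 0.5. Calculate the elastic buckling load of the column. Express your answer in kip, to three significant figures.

I = πd⁴/64 = π×1.94⁴/64 = 0.6953 in⁴
Effective length L_e = K·L = 0.5 × 283 = 141.5 in
P_cr = π²EI / L_e² = π² × 24400×10³ × 0.6953 / 141.5² = 8.363×10^3 lb

P_cr ≈ 8.36 kip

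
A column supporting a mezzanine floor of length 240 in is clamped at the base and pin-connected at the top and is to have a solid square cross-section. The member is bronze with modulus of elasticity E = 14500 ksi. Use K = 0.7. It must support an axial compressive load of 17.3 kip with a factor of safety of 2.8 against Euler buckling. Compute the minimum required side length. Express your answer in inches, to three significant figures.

Required P_cr = n·P = 2.8 × 17.3 = 48.44 kip
L_e = K·L = 0.7 × 240 = 168.0 in
Required I = P_cr·L_e²/(π²E) = 4.844×10^4 × 168.0² / (π² × 1.45×10^7) = 9.553 in⁴
Solid square: I = a⁴/12  ⇒  a = (12I)^(1/4) = (12×9.553)^(1/4) = 3.27 in

a ≈ 3.27 in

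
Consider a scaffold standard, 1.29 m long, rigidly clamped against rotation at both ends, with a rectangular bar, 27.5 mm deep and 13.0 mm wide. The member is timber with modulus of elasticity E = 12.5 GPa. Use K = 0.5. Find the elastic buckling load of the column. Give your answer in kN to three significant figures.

P_cr ≈ 1.49 kN

Buckling occurs about the weak axis: I_min = h·b³/12 with b = 13.0 mm (the shorter side).
I_min = 27.5×13.0³/12 = 5.035×10^3 mm⁴
I = 5.035×10^3 mm⁴ = 5.035×10^-9 m⁴
Effective length L_e = K·L = 0.5 × 1.29 = 0.6450 m
P_cr = π²EI / L_e² = π² × 12.5×10⁹ × 5.035×10^-9 / 0.6450² = 1.493×10^3 N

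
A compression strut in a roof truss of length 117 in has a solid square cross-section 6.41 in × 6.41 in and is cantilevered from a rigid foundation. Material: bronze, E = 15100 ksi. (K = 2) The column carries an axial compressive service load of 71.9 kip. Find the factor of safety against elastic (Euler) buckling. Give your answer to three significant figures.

n ≈ 5.33

I = a⁴/12 = 6.41⁴/12 = 140.7 in⁴
Effective length L_e = K·L = 2 × 117 = 234.0 in
P_cr = π²EI / L_e² = π² × 15100×10³ × 140.7 / 234.0² = 3.829×10^5 lb
Factor of safety n = P_cr / P = 382.91 / 71.9 = 5.33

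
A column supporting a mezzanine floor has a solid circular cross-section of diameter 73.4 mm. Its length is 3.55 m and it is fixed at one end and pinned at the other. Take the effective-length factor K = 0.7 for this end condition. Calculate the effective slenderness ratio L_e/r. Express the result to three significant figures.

λ ≈ 135

For a solid circle r = d/4 = 73.4/4 = 18.35 mm
L_e = K·L = 0.7 × 3.55 m = 2.485 m = 2485.0 mm
λ = L_e / r_min = 2485.0 / 18.35 = 135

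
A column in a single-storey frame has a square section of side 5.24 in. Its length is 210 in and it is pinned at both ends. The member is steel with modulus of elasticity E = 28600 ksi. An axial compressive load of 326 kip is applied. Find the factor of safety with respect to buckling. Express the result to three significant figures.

I = a⁴/12 = 5.24⁴/12 = 62.83 in⁴
Effective length L_e = K·L = 1 × 210 = 210.0 in
P_cr = π²EI / L_e² = π² × 28600×10³ × 62.83 / 210.0² = 4.021×10^5 lb
Factor of safety n = P_cr / P = 402.13 / 326 = 1.23

n ≈ 1.23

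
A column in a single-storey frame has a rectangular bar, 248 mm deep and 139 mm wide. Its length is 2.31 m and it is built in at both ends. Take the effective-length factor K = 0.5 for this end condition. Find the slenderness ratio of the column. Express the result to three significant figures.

λ ≈ 28.8

Buckling occurs about the weak axis: I_min = h·b³/12 with b = 139 mm (the shorter side).
I_min = 248×139³/12 = 5.550×10^7 mm⁴
A = 3.447×10^4 mm²;  r_min = √(I/A) = √(5.550×10^7/3.447×10^4) = 40.13 mm
L_e = K·L = 0.5 × 2.31 m = 1.155 m = 1155.0 mm
λ = L_e / r_min = 1155.0 / 40.13 = 28.8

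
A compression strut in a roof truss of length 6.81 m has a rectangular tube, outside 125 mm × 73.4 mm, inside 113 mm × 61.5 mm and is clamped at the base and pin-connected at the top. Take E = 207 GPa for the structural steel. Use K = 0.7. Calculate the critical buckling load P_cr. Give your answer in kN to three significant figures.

Weak-axis I_min = (h_o·b_o³ − h_i·b_i³)/12 with b_o = 73.4, b_i = 61.50 mm (shorter outer/inner sides).
I_min = (125×73.4³ − 113.0×61.50³)/12 = 1.929×10^6 mm⁴
I = 1.929×10^6 mm⁴ = 1.929×10^-6 m⁴
Effective length L_e = K·L = 0.7 × 6.81 = 4.767 m
P_cr = π²EI / L_e² = π² × 207×10⁹ × 1.929×10^-6 / 4.767² = 1.734×10^5 N

P_cr ≈ 173 kN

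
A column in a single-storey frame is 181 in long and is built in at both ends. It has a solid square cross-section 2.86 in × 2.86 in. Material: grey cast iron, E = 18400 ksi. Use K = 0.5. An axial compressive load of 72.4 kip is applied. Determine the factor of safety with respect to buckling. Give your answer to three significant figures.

n ≈ 1.71

I = a⁴/12 = 2.86⁴/12 = 5.575 in⁴
Effective length L_e = K·L = 0.5 × 181 = 90.50 in
P_cr = π²EI / L_e² = π² × 18400×10³ × 5.575 / 90.50² = 1.236×10^5 lb
Factor of safety n = P_cr / P = 123.62 / 72.4 = 1.71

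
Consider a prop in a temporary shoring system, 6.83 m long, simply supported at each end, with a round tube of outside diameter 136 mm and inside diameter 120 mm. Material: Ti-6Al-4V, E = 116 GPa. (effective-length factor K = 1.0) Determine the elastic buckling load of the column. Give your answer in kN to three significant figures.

P_cr ≈ 162 kN

d_o = 136 mm, d_i = 120 mm
I = π(d_o⁴ − d_i⁴)/64 = π(136⁴ − 120.0⁴)/64 = 6.614×10^6 mm⁴
I = 6.614×10^6 mm⁴ = 6.614×10^-6 m⁴
Effective length L_e = K·L = 1 × 6.83 = 6.830 m
P_cr = π²EI / L_e² = π² × 116×10⁹ × 6.614×10^-6 / 6.830² = 1.623×10^5 N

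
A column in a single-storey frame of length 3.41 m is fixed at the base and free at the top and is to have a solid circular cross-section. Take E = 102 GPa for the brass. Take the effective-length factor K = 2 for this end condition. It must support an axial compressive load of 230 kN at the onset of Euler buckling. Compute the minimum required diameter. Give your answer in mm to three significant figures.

d ≈ 121 mm

L_e = K·L = 2 × 3.41 = 6.820 m
Required I = P_cr·L_e²/(π²E) = 2.300×10^5 × 6.820² / (π² × 1.02×10^11) = 1.063×10^-5 m⁴
I_req = 1.063×10^7 mm⁴
Solid circle: I = πd⁴/64  ⇒  d = (64I/π)^(1/4) = (64×1.063×10^7/π)^(1/4) = 121 mm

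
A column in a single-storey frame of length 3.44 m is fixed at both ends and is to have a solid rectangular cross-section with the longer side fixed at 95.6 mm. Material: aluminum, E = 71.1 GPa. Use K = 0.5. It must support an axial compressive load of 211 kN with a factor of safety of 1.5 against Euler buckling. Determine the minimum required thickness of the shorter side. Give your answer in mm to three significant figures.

b ≈ 55.1 mm

Required P_cr = n·P = 1.5 × 211 = 316.5 kN
L_e = K·L = 0.5 × 3.44 = 1.720 m
Required I = P_cr·L_e²/(π²E) = 3.165×10^5 × 1.720² / (π² × 7.11×10^10) = 1.334×10^-6 m⁴
I_req = 1.334×10^6 mm⁴
Rectangle, weak axis: I_min = h·b³/12 with h = 95.6 mm fixed  ⇒  b = (12I/h)^(1/3) = 55.1 mm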